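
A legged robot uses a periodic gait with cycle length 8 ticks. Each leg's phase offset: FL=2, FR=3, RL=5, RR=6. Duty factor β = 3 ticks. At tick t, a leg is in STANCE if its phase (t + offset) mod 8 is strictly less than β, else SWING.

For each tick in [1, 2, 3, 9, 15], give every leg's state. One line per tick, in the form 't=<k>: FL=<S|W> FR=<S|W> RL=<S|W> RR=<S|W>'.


t=1: phase=(3,4,6,7) vs β=3 → FL=W FR=W RL=W RR=W
t=2: phase=(4,5,7,0) vs β=3 → FL=W FR=W RL=W RR=S
t=3: phase=(5,6,0,1) vs β=3 → FL=W FR=W RL=S RR=S
t=9: phase=(3,4,6,7) vs β=3 → FL=W FR=W RL=W RR=W
t=15: phase=(1,2,4,5) vs β=3 → FL=S FR=S RL=W RR=W

t=1: FL=W FR=W RL=W RR=W
t=2: FL=W FR=W RL=W RR=S
t=3: FL=W FR=W RL=S RR=S
t=9: FL=W FR=W RL=W RR=W
t=15: FL=S FR=S RL=W RR=W


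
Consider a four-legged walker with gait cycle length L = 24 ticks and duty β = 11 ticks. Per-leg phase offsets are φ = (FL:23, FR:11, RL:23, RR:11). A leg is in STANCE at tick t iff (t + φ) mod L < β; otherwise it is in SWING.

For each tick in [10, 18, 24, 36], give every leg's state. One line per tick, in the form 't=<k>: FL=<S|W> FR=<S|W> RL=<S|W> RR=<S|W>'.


t=10: FL=S FR=W RL=S RR=W
t=18: FL=W FR=S RL=W RR=S
t=24: FL=W FR=W RL=W RR=W
t=36: FL=W FR=W RL=W RR=W

t=10: phase=(9,21,9,21) vs β=11 → FL=S FR=W RL=S RR=W
t=18: phase=(17,5,17,5) vs β=11 → FL=W FR=S RL=W RR=S
t=24: phase=(23,11,23,11) vs β=11 → FL=W FR=W RL=W RR=W
t=36: phase=(11,23,11,23) vs β=11 → FL=W FR=W RL=W RR=W


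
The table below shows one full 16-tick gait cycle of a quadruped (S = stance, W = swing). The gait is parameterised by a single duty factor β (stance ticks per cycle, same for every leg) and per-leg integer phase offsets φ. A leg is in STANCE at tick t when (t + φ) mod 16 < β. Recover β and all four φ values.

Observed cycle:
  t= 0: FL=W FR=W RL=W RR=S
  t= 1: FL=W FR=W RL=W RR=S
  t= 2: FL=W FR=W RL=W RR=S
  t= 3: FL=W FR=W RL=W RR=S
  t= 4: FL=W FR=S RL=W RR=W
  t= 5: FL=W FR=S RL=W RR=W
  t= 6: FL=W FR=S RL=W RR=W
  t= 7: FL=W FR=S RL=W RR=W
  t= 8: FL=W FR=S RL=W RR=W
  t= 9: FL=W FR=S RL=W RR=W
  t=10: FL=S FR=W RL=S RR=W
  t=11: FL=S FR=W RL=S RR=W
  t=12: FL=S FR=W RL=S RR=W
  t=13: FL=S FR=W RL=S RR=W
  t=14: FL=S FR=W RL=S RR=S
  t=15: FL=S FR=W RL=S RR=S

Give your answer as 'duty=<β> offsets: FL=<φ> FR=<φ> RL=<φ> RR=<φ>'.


duty β = stance ticks per leg = 6
FL: stance ticks = 6; W→S at t=10 → φ=6
FR: stance ticks = 6; W→S at t=4 → φ=12
RL: stance ticks = 6; W→S at t=10 → φ=6
RR: stance ticks = 6; W→S at t=14 → φ=2

duty=6 offsets: FL=6 FR=12 RL=6 RR=2


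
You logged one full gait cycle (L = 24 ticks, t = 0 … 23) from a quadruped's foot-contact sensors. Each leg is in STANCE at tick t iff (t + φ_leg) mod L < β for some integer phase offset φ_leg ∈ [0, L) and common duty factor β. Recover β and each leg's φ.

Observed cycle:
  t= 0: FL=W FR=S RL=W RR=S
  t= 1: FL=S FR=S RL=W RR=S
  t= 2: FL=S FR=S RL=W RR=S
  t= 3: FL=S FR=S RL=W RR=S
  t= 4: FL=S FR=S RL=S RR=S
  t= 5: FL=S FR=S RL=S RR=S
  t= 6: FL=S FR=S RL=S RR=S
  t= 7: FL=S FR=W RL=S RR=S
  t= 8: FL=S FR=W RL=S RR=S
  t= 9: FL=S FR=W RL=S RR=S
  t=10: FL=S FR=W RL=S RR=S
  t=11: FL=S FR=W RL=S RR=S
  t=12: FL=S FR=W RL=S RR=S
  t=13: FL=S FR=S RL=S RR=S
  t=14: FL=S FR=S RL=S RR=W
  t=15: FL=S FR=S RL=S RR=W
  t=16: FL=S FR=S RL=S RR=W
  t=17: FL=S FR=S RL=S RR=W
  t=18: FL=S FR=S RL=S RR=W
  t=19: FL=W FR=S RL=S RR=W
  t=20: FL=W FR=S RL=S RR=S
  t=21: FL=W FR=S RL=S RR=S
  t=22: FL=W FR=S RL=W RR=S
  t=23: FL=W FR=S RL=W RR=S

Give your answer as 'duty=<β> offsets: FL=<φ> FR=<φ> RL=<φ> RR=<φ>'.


duty=18 offsets: FL=23 FR=11 RL=20 RR=4

duty β = stance ticks per leg = 18
FL: stance ticks = 18; W→S at t=1 → φ=23
FR: stance ticks = 18; W→S at t=13 → φ=11
RL: stance ticks = 18; W→S at t=4 → φ=20
RR: stance ticks = 18; W→S at t=20 → φ=4


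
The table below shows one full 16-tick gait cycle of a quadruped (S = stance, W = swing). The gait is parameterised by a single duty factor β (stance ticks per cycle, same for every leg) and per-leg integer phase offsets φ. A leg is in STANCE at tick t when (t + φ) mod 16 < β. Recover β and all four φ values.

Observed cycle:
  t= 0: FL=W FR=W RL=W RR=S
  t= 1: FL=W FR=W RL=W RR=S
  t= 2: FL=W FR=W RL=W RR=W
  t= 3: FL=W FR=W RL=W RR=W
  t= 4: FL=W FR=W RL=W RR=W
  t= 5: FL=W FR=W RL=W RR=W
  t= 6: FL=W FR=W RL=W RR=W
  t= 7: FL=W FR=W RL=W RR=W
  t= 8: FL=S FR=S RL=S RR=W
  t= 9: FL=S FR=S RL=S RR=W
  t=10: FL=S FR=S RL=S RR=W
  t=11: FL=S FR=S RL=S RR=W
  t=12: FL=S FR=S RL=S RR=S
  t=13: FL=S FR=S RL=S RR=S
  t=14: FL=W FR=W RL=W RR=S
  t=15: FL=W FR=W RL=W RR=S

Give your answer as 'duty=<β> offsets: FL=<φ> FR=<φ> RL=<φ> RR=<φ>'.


duty β = stance ticks per leg = 6
FL: stance ticks = 6; W→S at t=8 → φ=8
FR: stance ticks = 6; W→S at t=8 → φ=8
RL: stance ticks = 6; W→S at t=8 → φ=8
RR: stance ticks = 6; W→S at t=12 → φ=4

duty=6 offsets: FL=8 FR=8 RL=8 RR=4


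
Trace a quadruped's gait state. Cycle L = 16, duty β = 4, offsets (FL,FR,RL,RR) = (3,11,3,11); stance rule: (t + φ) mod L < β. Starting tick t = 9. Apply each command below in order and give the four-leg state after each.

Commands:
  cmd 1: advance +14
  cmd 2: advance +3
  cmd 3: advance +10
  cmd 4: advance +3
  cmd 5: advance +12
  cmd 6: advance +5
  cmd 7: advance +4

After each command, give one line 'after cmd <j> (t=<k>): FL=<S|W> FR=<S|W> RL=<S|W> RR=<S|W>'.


start t=9: FL=W FR=W RL=W RR=W
cmd 1: advance +14 → t=23, phase=(10,2,10,2) → FL=W FR=S RL=W RR=S
cmd 2: advance +3 → t=26, phase=(13,5,13,5) → FL=W FR=W RL=W RR=W
cmd 3: advance +10 → t=36, phase=(7,15,7,15) → FL=W FR=W RL=W RR=W
cmd 4: advance +3 → t=39, phase=(10,2,10,2) → FL=W FR=S RL=W RR=S
cmd 5: advance +12 → t=51, phase=(6,14,6,14) → FL=W FR=W RL=W RR=W
cmd 6: advance +5 → t=56, phase=(11,3,11,3) → FL=W FR=S RL=W RR=S
cmd 7: advance +4 → t=60, phase=(15,7,15,7) → FL=W FR=W RL=W RR=W

after cmd 1 (t=23): FL=W FR=S RL=W RR=S
after cmd 2 (t=26): FL=W FR=W RL=W RR=W
after cmd 3 (t=36): FL=W FR=W RL=W RR=W
after cmd 4 (t=39): FL=W FR=S RL=W RR=S
after cmd 5 (t=51): FL=W FR=W RL=W RR=W
after cmd 6 (t=56): FL=W FR=S RL=W RR=S
after cmd 7 (t=60): FL=W FR=W RL=W RR=W


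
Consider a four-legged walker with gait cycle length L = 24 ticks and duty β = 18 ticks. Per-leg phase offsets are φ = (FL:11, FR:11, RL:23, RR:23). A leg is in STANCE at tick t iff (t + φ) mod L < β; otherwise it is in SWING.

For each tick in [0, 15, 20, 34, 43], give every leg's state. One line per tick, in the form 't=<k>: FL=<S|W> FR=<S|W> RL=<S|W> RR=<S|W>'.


t=0: phase=(11,11,23,23) vs β=18 → FL=S FR=S RL=W RR=W
t=15: phase=(2,2,14,14) vs β=18 → FL=S FR=S RL=S RR=S
t=20: phase=(7,7,19,19) vs β=18 → FL=S FR=S RL=W RR=W
t=34: phase=(21,21,9,9) vs β=18 → FL=W FR=W RL=S RR=S
t=43: phase=(6,6,18,18) vs β=18 → FL=S FR=S RL=W RR=W

t=0: FL=S FR=S RL=W RR=W
t=15: FL=S FR=S RL=S RR=S
t=20: FL=S FR=S RL=W RR=W
t=34: FL=W FR=W RL=S RR=S
t=43: FL=S FR=S RL=W RR=W


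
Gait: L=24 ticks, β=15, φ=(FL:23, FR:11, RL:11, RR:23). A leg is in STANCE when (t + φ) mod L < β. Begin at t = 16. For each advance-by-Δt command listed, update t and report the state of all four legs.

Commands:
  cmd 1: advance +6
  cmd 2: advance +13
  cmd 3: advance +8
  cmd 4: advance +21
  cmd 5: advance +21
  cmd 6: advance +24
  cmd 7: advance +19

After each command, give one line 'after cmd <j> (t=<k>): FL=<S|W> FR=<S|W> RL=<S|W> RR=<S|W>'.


start t=16: FL=W FR=S RL=S RR=W
cmd 1: advance +6 → t=22, phase=(21,9,9,21) → FL=W FR=S RL=S RR=W
cmd 2: advance +13 → t=35, phase=(10,22,22,10) → FL=S FR=W RL=W RR=S
cmd 3: advance +8 → t=43, phase=(18,6,6,18) → FL=W FR=S RL=S RR=W
cmd 4: advance +21 → t=64, phase=(15,3,3,15) → FL=W FR=S RL=S RR=W
cmd 5: advance +21 → t=85, phase=(12,0,0,12) → FL=S FR=S RL=S RR=S
cmd 6: advance +24 → t=109, phase=(12,0,0,12) → FL=S FR=S RL=S RR=S
cmd 7: advance +19 → t=128, phase=(7,19,19,7) → FL=S FR=W RL=W RR=S

after cmd 1 (t=22): FL=W FR=S RL=S RR=W
after cmd 2 (t=35): FL=S FR=W RL=W RR=S
after cmd 3 (t=43): FL=W FR=S RL=S RR=W
after cmd 4 (t=64): FL=W FR=S RL=S RR=W
after cmd 5 (t=85): FL=S FR=S RL=S RR=S
after cmd 6 (t=109): FL=S FR=S RL=S RR=S
after cmd 7 (t=128): FL=S FR=W RL=W RR=S


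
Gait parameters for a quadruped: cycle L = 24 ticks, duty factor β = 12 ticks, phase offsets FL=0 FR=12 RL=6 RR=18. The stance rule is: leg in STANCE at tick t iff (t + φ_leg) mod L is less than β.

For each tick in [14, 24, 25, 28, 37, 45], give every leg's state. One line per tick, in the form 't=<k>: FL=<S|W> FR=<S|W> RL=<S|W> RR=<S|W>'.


t=14: phase=(14,2,20,8) vs β=12 → FL=W FR=S RL=W RR=S
t=24: phase=(0,12,6,18) vs β=12 → FL=S FR=W RL=S RR=W
t=25: phase=(1,13,7,19) vs β=12 → FL=S FR=W RL=S RR=W
t=28: phase=(4,16,10,22) vs β=12 → FL=S FR=W RL=S RR=W
t=37: phase=(13,1,19,7) vs β=12 → FL=W FR=S RL=W RR=S
t=45: phase=(21,9,3,15) vs β=12 → FL=W FR=S RL=S RR=W

t=14: FL=W FR=S RL=W RR=S
t=24: FL=S FR=W RL=S RR=W
t=25: FL=S FR=W RL=S RR=W
t=28: FL=S FR=W RL=S RR=W
t=37: FL=W FR=S RL=W RR=S
t=45: FL=W FR=S RL=S RR=W


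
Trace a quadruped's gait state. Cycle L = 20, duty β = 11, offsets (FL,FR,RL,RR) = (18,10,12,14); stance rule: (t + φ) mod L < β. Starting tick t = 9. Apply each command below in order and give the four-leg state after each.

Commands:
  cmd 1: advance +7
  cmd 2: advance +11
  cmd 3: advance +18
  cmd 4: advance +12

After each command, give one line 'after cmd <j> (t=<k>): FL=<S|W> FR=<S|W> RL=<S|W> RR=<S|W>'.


after cmd 1 (t=16): FL=W FR=S RL=S RR=S
after cmd 2 (t=27): FL=S FR=W RL=W RR=S
after cmd 3 (t=45): FL=S FR=W RL=W RR=W
after cmd 4 (t=57): FL=W FR=S RL=S RR=W

start t=9: FL=S FR=W RL=S RR=S
cmd 1: advance +7 → t=16, phase=(14,6,8,10) → FL=W FR=S RL=S RR=S
cmd 2: advance +11 → t=27, phase=(5,17,19,1) → FL=S FR=W RL=W RR=S
cmd 3: advance +18 → t=45, phase=(3,15,17,19) → FL=S FR=W RL=W RR=W
cmd 4: advance +12 → t=57, phase=(15,7,9,11) → FL=W FR=S RL=S RR=W


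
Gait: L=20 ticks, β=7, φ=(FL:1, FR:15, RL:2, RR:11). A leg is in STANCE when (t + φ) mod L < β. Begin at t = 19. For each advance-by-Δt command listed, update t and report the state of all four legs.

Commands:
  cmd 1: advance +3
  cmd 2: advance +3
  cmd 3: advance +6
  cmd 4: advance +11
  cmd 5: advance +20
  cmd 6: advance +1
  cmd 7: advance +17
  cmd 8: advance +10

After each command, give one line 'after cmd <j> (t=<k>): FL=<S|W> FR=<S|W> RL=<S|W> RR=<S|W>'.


start t=19: FL=S FR=W RL=S RR=W
cmd 1: advance +3 → t=22, phase=(3,17,4,13) → FL=S FR=W RL=S RR=W
cmd 2: advance +3 → t=25, phase=(6,0,7,16) → FL=S FR=S RL=W RR=W
cmd 3: advance +6 → t=31, phase=(12,6,13,2) → FL=W FR=S RL=W RR=S
cmd 4: advance +11 → t=42, phase=(3,17,4,13) → FL=S FR=W RL=S RR=W
cmd 5: advance +20 → t=62, phase=(3,17,4,13) → FL=S FR=W RL=S RR=W
cmd 6: advance +1 → t=63, phase=(4,18,5,14) → FL=S FR=W RL=S RR=W
cmd 7: advance +17 → t=80, phase=(1,15,2,11) → FL=S FR=W RL=S RR=W
cmd 8: advance +10 → t=90, phase=(11,5,12,1) → FL=W FR=S RL=W RR=S

after cmd 1 (t=22): FL=S FR=W RL=S RR=W
after cmd 2 (t=25): FL=S FR=S RL=W RR=W
after cmd 3 (t=31): FL=W FR=S RL=W RR=S
after cmd 4 (t=42): FL=S FR=W RL=S RR=W
after cmd 5 (t=62): FL=S FR=W RL=S RR=W
after cmd 6 (t=63): FL=S FR=W RL=S RR=W
after cmd 7 (t=80): FL=S FR=W RL=S RR=W
after cmd 8 (t=90): FL=W FR=S RL=W RR=S


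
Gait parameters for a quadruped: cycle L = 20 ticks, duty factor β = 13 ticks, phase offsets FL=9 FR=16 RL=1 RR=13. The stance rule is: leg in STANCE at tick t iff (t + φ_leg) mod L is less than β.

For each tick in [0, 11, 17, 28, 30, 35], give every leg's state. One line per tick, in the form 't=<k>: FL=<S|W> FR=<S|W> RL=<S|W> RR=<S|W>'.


t=0: phase=(9,16,1,13) vs β=13 → FL=S FR=W RL=S RR=W
t=11: phase=(0,7,12,4) vs β=13 → FL=S FR=S RL=S RR=S
t=17: phase=(6,13,18,10) vs β=13 → FL=S FR=W RL=W RR=S
t=28: phase=(17,4,9,1) vs β=13 → FL=W FR=S RL=S RR=S
t=30: phase=(19,6,11,3) vs β=13 → FL=W FR=S RL=S RR=S
t=35: phase=(4,11,16,8) vs β=13 → FL=S FR=S RL=W RR=S

t=0: FL=S FR=W RL=S RR=W
t=11: FL=S FR=S RL=S RR=S
t=17: FL=S FR=W RL=W RR=S
t=28: FL=W FR=S RL=S RR=S
t=30: FL=W FR=S RL=S RR=S
t=35: FL=S FR=S RL=W RR=S


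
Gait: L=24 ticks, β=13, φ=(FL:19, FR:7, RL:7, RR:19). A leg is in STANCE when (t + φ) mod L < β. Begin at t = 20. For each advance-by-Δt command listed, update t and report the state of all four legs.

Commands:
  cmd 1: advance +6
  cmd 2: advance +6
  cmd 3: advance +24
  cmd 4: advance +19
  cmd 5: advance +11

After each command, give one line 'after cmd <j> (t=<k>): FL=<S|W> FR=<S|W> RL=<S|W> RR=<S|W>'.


start t=20: FL=W FR=S RL=S RR=W
cmd 1: advance +6 → t=26, phase=(21,9,9,21) → FL=W FR=S RL=S RR=W
cmd 2: advance +6 → t=32, phase=(3,15,15,3) → FL=S FR=W RL=W RR=S
cmd 3: advance +24 → t=56, phase=(3,15,15,3) → FL=S FR=W RL=W RR=S
cmd 4: advance +19 → t=75, phase=(22,10,10,22) → FL=W FR=S RL=S RR=W
cmd 5: advance +11 → t=86, phase=(9,21,21,9) → FL=S FR=W RL=W RR=S

after cmd 1 (t=26): FL=W FR=S RL=S RR=W
after cmd 2 (t=32): FL=S FR=W RL=W RR=S
after cmd 3 (t=56): FL=S FR=W RL=W RR=S
after cmd 4 (t=75): FL=W FR=S RL=S RR=W
after cmd 5 (t=86): FL=S FR=W RL=W RR=S


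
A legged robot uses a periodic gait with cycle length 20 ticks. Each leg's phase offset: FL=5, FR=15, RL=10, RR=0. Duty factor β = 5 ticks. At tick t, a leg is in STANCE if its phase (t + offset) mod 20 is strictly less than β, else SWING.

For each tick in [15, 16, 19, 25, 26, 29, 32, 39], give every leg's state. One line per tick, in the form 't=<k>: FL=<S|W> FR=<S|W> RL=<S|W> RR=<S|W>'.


t=15: FL=S FR=W RL=W RR=W
t=16: FL=S FR=W RL=W RR=W
t=19: FL=S FR=W RL=W RR=W
t=25: FL=W FR=S RL=W RR=W
t=26: FL=W FR=S RL=W RR=W
t=29: FL=W FR=S RL=W RR=W
t=32: FL=W FR=W RL=S RR=W
t=39: FL=S FR=W RL=W RR=W

t=15: phase=(0,10,5,15) vs β=5 → FL=S FR=W RL=W RR=W
t=16: phase=(1,11,6,16) vs β=5 → FL=S FR=W RL=W RR=W
t=19: phase=(4,14,9,19) vs β=5 → FL=S FR=W RL=W RR=W
t=25: phase=(10,0,15,5) vs β=5 → FL=W FR=S RL=W RR=W
t=26: phase=(11,1,16,6) vs β=5 → FL=W FR=S RL=W RR=W
t=29: phase=(14,4,19,9) vs β=5 → FL=W FR=S RL=W RR=W
t=32: phase=(17,7,2,12) vs β=5 → FL=W FR=W RL=S RR=W
t=39: phase=(4,14,9,19) vs β=5 → FL=S FR=W RL=W RR=W


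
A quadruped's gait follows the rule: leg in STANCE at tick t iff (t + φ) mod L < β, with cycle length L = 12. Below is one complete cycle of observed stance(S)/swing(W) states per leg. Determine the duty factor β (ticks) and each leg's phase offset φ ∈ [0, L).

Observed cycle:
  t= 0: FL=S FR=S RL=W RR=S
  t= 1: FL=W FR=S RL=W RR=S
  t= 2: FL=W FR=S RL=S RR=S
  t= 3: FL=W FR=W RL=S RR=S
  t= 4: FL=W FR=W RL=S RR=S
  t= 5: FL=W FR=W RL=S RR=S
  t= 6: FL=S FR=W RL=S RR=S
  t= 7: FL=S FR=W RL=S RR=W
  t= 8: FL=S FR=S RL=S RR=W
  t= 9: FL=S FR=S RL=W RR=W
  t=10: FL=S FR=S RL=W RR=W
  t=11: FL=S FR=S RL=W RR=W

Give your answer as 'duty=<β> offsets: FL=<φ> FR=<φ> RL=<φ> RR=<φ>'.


duty β = stance ticks per leg = 7
FL: stance ticks = 7; W→S at t=6 → φ=6
FR: stance ticks = 7; W→S at t=8 → φ=4
RL: stance ticks = 7; W→S at t=2 → φ=10
RR: stance ticks = 7; W→S at t=0 → φ=0

duty=7 offsets: FL=6 FR=4 RL=10 RR=0


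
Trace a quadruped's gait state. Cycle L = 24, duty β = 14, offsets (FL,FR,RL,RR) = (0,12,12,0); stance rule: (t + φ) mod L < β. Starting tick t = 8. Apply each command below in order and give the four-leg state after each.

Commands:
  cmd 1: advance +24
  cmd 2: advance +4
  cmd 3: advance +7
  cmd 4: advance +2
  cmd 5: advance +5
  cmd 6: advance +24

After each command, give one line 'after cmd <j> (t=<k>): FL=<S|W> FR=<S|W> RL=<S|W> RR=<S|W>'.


after cmd 1 (t=32): FL=S FR=W RL=W RR=S
after cmd 2 (t=36): FL=S FR=S RL=S RR=S
after cmd 3 (t=43): FL=W FR=S RL=S RR=W
after cmd 4 (t=45): FL=W FR=S RL=S RR=W
after cmd 5 (t=50): FL=S FR=W RL=W RR=S
after cmd 6 (t=74): FL=S FR=W RL=W RR=S

start t=8: FL=S FR=W RL=W RR=S
cmd 1: advance +24 → t=32, phase=(8,20,20,8) → FL=S FR=W RL=W RR=S
cmd 2: advance +4 → t=36, phase=(12,0,0,12) → FL=S FR=S RL=S RR=S
cmd 3: advance +7 → t=43, phase=(19,7,7,19) → FL=W FR=S RL=S RR=W
cmd 4: advance +2 → t=45, phase=(21,9,9,21) → FL=W FR=S RL=S RR=W
cmd 5: advance +5 → t=50, phase=(2,14,14,2) → FL=S FR=W RL=W RR=S
cmd 6: advance +24 → t=74, phase=(2,14,14,2) → FL=S FR=W RL=W RR=S


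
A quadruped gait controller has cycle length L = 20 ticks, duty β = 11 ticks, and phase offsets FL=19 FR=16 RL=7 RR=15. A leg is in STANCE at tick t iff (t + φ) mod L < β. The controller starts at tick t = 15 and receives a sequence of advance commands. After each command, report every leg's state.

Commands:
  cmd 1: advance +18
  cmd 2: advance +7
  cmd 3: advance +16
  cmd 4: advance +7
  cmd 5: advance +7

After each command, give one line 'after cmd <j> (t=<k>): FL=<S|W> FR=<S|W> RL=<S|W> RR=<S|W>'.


start t=15: FL=W FR=W RL=S RR=S
cmd 1: advance +18 → t=33, phase=(12,9,0,8) → FL=W FR=S RL=S RR=S
cmd 2: advance +7 → t=40, phase=(19,16,7,15) → FL=W FR=W RL=S RR=W
cmd 3: advance +16 → t=56, phase=(15,12,3,11) → FL=W FR=W RL=S RR=W
cmd 4: advance +7 → t=63, phase=(2,19,10,18) → FL=S FR=W RL=S RR=W
cmd 5: advance +7 → t=70, phase=(9,6,17,5) → FL=S FR=S RL=W RR=S

after cmd 1 (t=33): FL=W FR=S RL=S RR=S
after cmd 2 (t=40): FL=W FR=W RL=S RR=W
after cmd 3 (t=56): FL=W FR=W RL=S RR=W
after cmd 4 (t=63): FL=S FR=W RL=S RR=W
after cmd 5 (t=70): FL=S FR=S RL=W RR=S


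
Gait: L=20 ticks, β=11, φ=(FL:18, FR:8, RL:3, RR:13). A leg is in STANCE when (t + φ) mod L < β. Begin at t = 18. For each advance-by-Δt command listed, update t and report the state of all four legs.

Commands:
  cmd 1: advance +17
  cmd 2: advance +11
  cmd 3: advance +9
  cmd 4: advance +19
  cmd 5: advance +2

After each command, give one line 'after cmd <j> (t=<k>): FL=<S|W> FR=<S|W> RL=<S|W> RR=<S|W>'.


after cmd 1 (t=35): FL=W FR=S RL=W RR=S
after cmd 2 (t=46): FL=S FR=W RL=S RR=W
after cmd 3 (t=55): FL=W FR=S RL=W RR=S
after cmd 4 (t=74): FL=W FR=S RL=W RR=S
after cmd 5 (t=76): FL=W FR=S RL=W RR=S

start t=18: FL=W FR=S RL=S RR=W
cmd 1: advance +17 → t=35, phase=(13,3,18,8) → FL=W FR=S RL=W RR=S
cmd 2: advance +11 → t=46, phase=(4,14,9,19) → FL=S FR=W RL=S RR=W
cmd 3: advance +9 → t=55, phase=(13,3,18,8) → FL=W FR=S RL=W RR=S
cmd 4: advance +19 → t=74, phase=(12,2,17,7) → FL=W FR=S RL=W RR=S
cmd 5: advance +2 → t=76, phase=(14,4,19,9) → FL=W FR=S RL=W RR=S


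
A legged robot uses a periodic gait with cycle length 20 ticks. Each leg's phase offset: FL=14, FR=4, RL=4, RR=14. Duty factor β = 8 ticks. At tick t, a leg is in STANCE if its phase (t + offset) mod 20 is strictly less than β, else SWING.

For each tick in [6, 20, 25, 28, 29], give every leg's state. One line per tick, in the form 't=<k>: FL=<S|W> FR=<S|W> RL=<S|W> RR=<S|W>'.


t=6: phase=(0,10,10,0) vs β=8 → FL=S FR=W RL=W RR=S
t=20: phase=(14,4,4,14) vs β=8 → FL=W FR=S RL=S RR=W
t=25: phase=(19,9,9,19) vs β=8 → FL=W FR=W RL=W RR=W
t=28: phase=(2,12,12,2) vs β=8 → FL=S FR=W RL=W RR=S
t=29: phase=(3,13,13,3) vs β=8 → FL=S FR=W RL=W RR=S

t=6: FL=S FR=W RL=W RR=S
t=20: FL=W FR=S RL=S RR=W
t=25: FL=W FR=W RL=W RR=W
t=28: FL=S FR=W RL=W RR=S
t=29: FL=S FR=W RL=W RR=S


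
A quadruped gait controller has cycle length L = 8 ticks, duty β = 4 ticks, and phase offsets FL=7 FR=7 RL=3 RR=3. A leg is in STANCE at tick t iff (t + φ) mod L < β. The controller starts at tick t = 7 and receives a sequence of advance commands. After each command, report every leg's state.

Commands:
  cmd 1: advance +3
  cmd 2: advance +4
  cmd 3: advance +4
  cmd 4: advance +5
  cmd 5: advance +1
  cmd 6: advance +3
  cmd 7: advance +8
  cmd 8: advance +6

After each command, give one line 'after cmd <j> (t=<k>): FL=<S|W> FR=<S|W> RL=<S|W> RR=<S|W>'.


after cmd 1 (t=10): FL=S FR=S RL=W RR=W
after cmd 2 (t=14): FL=W FR=W RL=S RR=S
after cmd 3 (t=18): FL=S FR=S RL=W RR=W
after cmd 4 (t=23): FL=W FR=W RL=S RR=S
after cmd 5 (t=24): FL=W FR=W RL=S RR=S
after cmd 6 (t=27): FL=S FR=S RL=W RR=W
after cmd 7 (t=35): FL=S FR=S RL=W RR=W
after cmd 8 (t=41): FL=S FR=S RL=W RR=W

start t=7: FL=W FR=W RL=S RR=S
cmd 1: advance +3 → t=10, phase=(1,1,5,5) → FL=S FR=S RL=W RR=W
cmd 2: advance +4 → t=14, phase=(5,5,1,1) → FL=W FR=W RL=S RR=S
cmd 3: advance +4 → t=18, phase=(1,1,5,5) → FL=S FR=S RL=W RR=W
cmd 4: advance +5 → t=23, phase=(6,6,2,2) → FL=W FR=W RL=S RR=S
cmd 5: advance +1 → t=24, phase=(7,7,3,3) → FL=W FR=W RL=S RR=S
cmd 6: advance +3 → t=27, phase=(2,2,6,6) → FL=S FR=S RL=W RR=W
cmd 7: advance +8 → t=35, phase=(2,2,6,6) → FL=S FR=S RL=W RR=W
cmd 8: advance +6 → t=41, phase=(0,0,4,4) → FL=S FR=S RL=W RR=W


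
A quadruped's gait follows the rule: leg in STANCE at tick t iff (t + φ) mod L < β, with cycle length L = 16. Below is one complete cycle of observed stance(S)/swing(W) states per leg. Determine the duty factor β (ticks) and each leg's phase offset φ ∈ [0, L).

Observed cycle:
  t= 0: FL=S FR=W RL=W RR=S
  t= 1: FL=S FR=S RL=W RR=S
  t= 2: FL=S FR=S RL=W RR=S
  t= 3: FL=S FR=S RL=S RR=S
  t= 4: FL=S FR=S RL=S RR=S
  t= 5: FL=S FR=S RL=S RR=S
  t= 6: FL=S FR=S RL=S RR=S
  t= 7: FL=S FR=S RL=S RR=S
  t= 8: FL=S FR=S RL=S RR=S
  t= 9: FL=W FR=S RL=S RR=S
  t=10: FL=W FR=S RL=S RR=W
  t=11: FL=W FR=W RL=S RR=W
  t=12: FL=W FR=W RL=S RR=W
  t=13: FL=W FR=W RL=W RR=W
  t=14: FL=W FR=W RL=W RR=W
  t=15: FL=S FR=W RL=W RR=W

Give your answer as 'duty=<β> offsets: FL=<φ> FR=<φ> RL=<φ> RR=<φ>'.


duty=10 offsets: FL=1 FR=15 RL=13 RR=0

duty β = stance ticks per leg = 10
FL: stance ticks = 10; W→S at t=15 → φ=1
FR: stance ticks = 10; W→S at t=1 → φ=15
RL: stance ticks = 10; W→S at t=3 → φ=13
RR: stance ticks = 10; W→S at t=0 → φ=0


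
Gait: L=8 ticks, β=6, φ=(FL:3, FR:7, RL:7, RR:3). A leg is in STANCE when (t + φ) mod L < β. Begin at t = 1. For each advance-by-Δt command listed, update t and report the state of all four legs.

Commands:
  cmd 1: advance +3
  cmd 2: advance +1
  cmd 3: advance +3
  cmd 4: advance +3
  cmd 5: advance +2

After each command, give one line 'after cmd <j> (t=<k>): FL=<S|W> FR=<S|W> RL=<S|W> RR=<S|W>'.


start t=1: FL=S FR=S RL=S RR=S
cmd 1: advance +3 → t=4, phase=(7,3,3,7) → FL=W FR=S RL=S RR=W
cmd 2: advance +1 → t=5, phase=(0,4,4,0) → FL=S FR=S RL=S RR=S
cmd 3: advance +3 → t=8, phase=(3,7,7,3) → FL=S FR=W RL=W RR=S
cmd 4: advance +3 → t=11, phase=(6,2,2,6) → FL=W FR=S RL=S RR=W
cmd 5: advance +2 → t=13, phase=(0,4,4,0) → FL=S FR=S RL=S RR=S

after cmd 1 (t=4): FL=W FR=S RL=S RR=W
after cmd 2 (t=5): FL=S FR=S RL=S RR=S
after cmd 3 (t=8): FL=S FR=W RL=W RR=S
after cmd 4 (t=11): FL=W FR=S RL=S RR=W
after cmd 5 (t=13): FL=S FR=S RL=S RR=S


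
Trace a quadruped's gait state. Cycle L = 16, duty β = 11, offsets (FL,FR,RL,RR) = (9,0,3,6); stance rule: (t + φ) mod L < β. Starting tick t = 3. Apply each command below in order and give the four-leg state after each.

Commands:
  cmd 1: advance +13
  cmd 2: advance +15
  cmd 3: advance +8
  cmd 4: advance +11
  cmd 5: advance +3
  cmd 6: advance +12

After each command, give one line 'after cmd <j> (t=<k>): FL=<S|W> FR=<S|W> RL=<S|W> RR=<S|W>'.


after cmd 1 (t=16): FL=S FR=S RL=S RR=S
after cmd 2 (t=31): FL=S FR=W RL=S RR=S
after cmd 3 (t=39): FL=S FR=S RL=S RR=W
after cmd 4 (t=50): FL=W FR=S RL=S RR=S
after cmd 5 (t=53): FL=W FR=S RL=S RR=W
after cmd 6 (t=65): FL=S FR=S RL=S RR=S

start t=3: FL=W FR=S RL=S RR=S
cmd 1: advance +13 → t=16, phase=(9,0,3,6) → FL=S FR=S RL=S RR=S
cmd 2: advance +15 → t=31, phase=(8,15,2,5) → FL=S FR=W RL=S RR=S
cmd 3: advance +8 → t=39, phase=(0,7,10,13) → FL=S FR=S RL=S RR=W
cmd 4: advance +11 → t=50, phase=(11,2,5,8) → FL=W FR=S RL=S RR=S
cmd 5: advance +3 → t=53, phase=(14,5,8,11) → FL=W FR=S RL=S RR=W
cmd 6: advance +12 → t=65, phase=(10,1,4,7) → FL=S FR=S RL=S RR=S


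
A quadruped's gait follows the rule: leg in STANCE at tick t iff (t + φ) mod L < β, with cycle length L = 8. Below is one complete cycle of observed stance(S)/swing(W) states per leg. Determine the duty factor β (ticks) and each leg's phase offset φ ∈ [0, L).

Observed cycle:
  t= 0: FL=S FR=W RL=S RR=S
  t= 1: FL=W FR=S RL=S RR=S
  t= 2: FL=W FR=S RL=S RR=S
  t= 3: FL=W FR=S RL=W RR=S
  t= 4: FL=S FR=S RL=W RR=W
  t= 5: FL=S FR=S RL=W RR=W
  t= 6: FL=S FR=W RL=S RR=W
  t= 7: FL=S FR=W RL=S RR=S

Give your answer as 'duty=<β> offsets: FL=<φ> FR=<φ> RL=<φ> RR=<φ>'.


duty=5 offsets: FL=4 FR=7 RL=2 RR=1

duty β = stance ticks per leg = 5
FL: stance ticks = 5; W→S at t=4 → φ=4
FR: stance ticks = 5; W→S at t=1 → φ=7
RL: stance ticks = 5; W→S at t=6 → φ=2
RR: stance ticks = 5; W→S at t=7 → φ=1


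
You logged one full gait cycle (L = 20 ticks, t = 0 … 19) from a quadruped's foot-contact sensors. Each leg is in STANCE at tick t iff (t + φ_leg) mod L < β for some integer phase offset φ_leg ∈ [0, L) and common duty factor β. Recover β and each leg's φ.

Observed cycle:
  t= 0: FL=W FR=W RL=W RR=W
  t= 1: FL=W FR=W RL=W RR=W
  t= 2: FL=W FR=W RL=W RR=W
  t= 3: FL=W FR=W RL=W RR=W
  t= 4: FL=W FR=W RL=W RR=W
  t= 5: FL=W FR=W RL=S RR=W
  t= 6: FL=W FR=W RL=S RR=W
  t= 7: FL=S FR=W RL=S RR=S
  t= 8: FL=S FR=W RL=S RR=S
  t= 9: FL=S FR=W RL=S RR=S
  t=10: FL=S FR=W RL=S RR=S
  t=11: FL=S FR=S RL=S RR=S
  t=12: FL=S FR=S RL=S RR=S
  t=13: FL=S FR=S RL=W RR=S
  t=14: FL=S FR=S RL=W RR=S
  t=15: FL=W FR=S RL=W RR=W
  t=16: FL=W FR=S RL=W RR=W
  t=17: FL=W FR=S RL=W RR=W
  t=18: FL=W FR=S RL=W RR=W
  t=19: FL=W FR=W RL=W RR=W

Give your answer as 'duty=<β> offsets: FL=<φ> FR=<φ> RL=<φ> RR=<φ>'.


duty β = stance ticks per leg = 8
FL: stance ticks = 8; W→S at t=7 → φ=13
FR: stance ticks = 8; W→S at t=11 → φ=9
RL: stance ticks = 8; W→S at t=5 → φ=15
RR: stance ticks = 8; W→S at t=7 → φ=13

duty=8 offsets: FL=13 FR=9 RL=15 RR=13


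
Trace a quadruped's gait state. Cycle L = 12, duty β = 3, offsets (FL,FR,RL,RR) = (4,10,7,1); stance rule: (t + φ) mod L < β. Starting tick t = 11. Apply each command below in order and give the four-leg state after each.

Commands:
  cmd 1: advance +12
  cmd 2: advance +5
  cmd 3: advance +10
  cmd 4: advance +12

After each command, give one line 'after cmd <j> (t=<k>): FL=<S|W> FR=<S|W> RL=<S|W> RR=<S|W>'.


after cmd 1 (t=23): FL=W FR=W RL=W RR=S
after cmd 2 (t=28): FL=W FR=S RL=W RR=W
after cmd 3 (t=38): FL=W FR=S RL=W RR=W
after cmd 4 (t=50): FL=W FR=S RL=W RR=W

start t=11: FL=W FR=W RL=W RR=S
cmd 1: advance +12 → t=23, phase=(3,9,6,0) → FL=W FR=W RL=W RR=S
cmd 2: advance +5 → t=28, phase=(8,2,11,5) → FL=W FR=S RL=W RR=W
cmd 3: advance +10 → t=38, phase=(6,0,9,3) → FL=W FR=S RL=W RR=W
cmd 4: advance +12 → t=50, phase=(6,0,9,3) → FL=W FR=S RL=W RR=W


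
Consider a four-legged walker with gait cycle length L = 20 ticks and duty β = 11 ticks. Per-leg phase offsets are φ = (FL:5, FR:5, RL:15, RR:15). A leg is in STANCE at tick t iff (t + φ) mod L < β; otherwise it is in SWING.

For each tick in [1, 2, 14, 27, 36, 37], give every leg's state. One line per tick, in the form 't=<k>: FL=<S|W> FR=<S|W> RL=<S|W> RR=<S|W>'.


t=1: phase=(6,6,16,16) vs β=11 → FL=S FR=S RL=W RR=W
t=2: phase=(7,7,17,17) vs β=11 → FL=S FR=S RL=W RR=W
t=14: phase=(19,19,9,9) vs β=11 → FL=W FR=W RL=S RR=S
t=27: phase=(12,12,2,2) vs β=11 → FL=W FR=W RL=S RR=S
t=36: phase=(1,1,11,11) vs β=11 → FL=S FR=S RL=W RR=W
t=37: phase=(2,2,12,12) vs β=11 → FL=S FR=S RL=W RR=W

t=1: FL=S FR=S RL=W RR=W
t=2: FL=S FR=S RL=W RR=W
t=14: FL=W FR=W RL=S RR=S
t=27: FL=W FR=W RL=S RR=S
t=36: FL=S FR=S RL=W RR=W
t=37: FL=S FR=S RL=W RR=W


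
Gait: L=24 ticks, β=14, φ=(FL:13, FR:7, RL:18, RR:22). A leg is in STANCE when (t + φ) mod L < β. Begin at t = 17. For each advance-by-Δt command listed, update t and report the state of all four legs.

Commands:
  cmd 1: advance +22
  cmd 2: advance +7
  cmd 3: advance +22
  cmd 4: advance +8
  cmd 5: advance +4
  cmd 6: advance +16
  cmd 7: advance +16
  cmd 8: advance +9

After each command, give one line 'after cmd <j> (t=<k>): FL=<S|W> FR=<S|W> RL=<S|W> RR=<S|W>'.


start t=17: FL=S FR=S RL=S RR=W
cmd 1: advance +22 → t=39, phase=(4,22,9,13) → FL=S FR=W RL=S RR=S
cmd 2: advance +7 → t=46, phase=(11,5,16,20) → FL=S FR=S RL=W RR=W
cmd 3: advance +22 → t=68, phase=(9,3,14,18) → FL=S FR=S RL=W RR=W
cmd 4: advance +8 → t=76, phase=(17,11,22,2) → FL=W FR=S RL=W RR=S
cmd 5: advance +4 → t=80, phase=(21,15,2,6) → FL=W FR=W RL=S RR=S
cmd 6: advance +16 → t=96, phase=(13,7,18,22) → FL=S FR=S RL=W RR=W
cmd 7: advance +16 → t=112, phase=(5,23,10,14) → FL=S FR=W RL=S RR=W
cmd 8: advance +9 → t=121, phase=(14,8,19,23) → FL=W FR=S RL=W RR=W

after cmd 1 (t=39): FL=S FR=W RL=S RR=S
after cmd 2 (t=46): FL=S FR=S RL=W RR=W
after cmd 3 (t=68): FL=S FR=S RL=W RR=W
after cmd 4 (t=76): FL=W FR=S RL=W RR=S
after cmd 5 (t=80): FL=W FR=W RL=S RR=S
after cmd 6 (t=96): FL=S FR=S RL=W RR=W
after cmd 7 (t=112): FL=S FR=W RL=S RR=W
after cmd 8 (t=121): FL=W FR=S RL=W RR=W


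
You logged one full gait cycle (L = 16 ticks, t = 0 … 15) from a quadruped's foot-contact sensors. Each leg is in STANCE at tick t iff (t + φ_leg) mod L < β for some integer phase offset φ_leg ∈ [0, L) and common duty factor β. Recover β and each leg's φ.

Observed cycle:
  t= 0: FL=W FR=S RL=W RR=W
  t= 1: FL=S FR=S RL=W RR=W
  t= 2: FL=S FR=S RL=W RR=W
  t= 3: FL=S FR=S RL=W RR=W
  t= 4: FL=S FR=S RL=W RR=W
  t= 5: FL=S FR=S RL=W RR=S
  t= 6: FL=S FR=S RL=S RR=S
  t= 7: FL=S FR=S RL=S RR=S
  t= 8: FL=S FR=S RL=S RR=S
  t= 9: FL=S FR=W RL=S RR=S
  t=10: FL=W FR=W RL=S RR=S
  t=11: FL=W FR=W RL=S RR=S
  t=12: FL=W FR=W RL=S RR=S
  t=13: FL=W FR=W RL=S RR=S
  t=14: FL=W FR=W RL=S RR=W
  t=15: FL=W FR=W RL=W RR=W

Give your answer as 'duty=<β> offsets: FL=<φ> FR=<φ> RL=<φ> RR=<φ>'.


duty β = stance ticks per leg = 9
FL: stance ticks = 9; W→S at t=1 → φ=15
FR: stance ticks = 9; W→S at t=0 → φ=0
RL: stance ticks = 9; W→S at t=6 → φ=10
RR: stance ticks = 9; W→S at t=5 → φ=11

duty=9 offsets: FL=15 FR=0 RL=10 RR=11


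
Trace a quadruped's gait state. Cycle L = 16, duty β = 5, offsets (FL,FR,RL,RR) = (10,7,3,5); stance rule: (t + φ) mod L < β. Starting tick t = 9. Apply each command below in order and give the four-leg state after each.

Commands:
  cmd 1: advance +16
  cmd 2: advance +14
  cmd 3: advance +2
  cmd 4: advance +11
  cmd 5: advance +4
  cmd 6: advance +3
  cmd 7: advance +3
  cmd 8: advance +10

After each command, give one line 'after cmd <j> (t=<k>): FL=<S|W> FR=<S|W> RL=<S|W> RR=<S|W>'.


after cmd 1 (t=25): FL=S FR=S RL=W RR=W
after cmd 2 (t=39): FL=S FR=W RL=W RR=W
after cmd 3 (t=41): FL=S FR=S RL=W RR=W
after cmd 4 (t=52): FL=W FR=W RL=W RR=W
after cmd 5 (t=56): FL=S FR=W RL=W RR=W
after cmd 6 (t=59): FL=W FR=S RL=W RR=S
after cmd 7 (t=62): FL=W FR=W RL=S RR=S
after cmd 8 (t=72): FL=S FR=W RL=W RR=W

start t=9: FL=S FR=S RL=W RR=W
cmd 1: advance +16 → t=25, phase=(3,0,12,14) → FL=S FR=S RL=W RR=W
cmd 2: advance +14 → t=39, phase=(1,14,10,12) → FL=S FR=W RL=W RR=W
cmd 3: advance +2 → t=41, phase=(3,0,12,14) → FL=S FR=S RL=W RR=W
cmd 4: advance +11 → t=52, phase=(14,11,7,9) → FL=W FR=W RL=W RR=W
cmd 5: advance +4 → t=56, phase=(2,15,11,13) → FL=S FR=W RL=W RR=W
cmd 6: advance +3 → t=59, phase=(5,2,14,0) → FL=W FR=S RL=W RR=S
cmd 7: advance +3 → t=62, phase=(8,5,1,3) → FL=W FR=W RL=S RR=S
cmd 8: advance +10 → t=72, phase=(2,15,11,13) → FL=S FR=W RL=W RR=W


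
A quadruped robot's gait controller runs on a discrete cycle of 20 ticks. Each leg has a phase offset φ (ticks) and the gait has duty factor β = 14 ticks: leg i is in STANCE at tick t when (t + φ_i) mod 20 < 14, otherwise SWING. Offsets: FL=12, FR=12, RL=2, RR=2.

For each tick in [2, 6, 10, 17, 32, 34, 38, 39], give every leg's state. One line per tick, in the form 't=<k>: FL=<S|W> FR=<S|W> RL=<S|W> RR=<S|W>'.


t=2: FL=W FR=W RL=S RR=S
t=6: FL=W FR=W RL=S RR=S
t=10: FL=S FR=S RL=S RR=S
t=17: FL=S FR=S RL=W RR=W
t=32: FL=S FR=S RL=W RR=W
t=34: FL=S FR=S RL=W RR=W
t=38: FL=S FR=S RL=S RR=S
t=39: FL=S FR=S RL=S RR=S

t=2: phase=(14,14,4,4) vs β=14 → FL=W FR=W RL=S RR=S
t=6: phase=(18,18,8,8) vs β=14 → FL=W FR=W RL=S RR=S
t=10: phase=(2,2,12,12) vs β=14 → FL=S FR=S RL=S RR=S
t=17: phase=(9,9,19,19) vs β=14 → FL=S FR=S RL=W RR=W
t=32: phase=(4,4,14,14) vs β=14 → FL=S FR=S RL=W RR=W
t=34: phase=(6,6,16,16) vs β=14 → FL=S FR=S RL=W RR=W
t=38: phase=(10,10,0,0) vs β=14 → FL=S FR=S RL=S RR=S
t=39: phase=(11,11,1,1) vs β=14 → FL=S FR=S RL=S RR=S


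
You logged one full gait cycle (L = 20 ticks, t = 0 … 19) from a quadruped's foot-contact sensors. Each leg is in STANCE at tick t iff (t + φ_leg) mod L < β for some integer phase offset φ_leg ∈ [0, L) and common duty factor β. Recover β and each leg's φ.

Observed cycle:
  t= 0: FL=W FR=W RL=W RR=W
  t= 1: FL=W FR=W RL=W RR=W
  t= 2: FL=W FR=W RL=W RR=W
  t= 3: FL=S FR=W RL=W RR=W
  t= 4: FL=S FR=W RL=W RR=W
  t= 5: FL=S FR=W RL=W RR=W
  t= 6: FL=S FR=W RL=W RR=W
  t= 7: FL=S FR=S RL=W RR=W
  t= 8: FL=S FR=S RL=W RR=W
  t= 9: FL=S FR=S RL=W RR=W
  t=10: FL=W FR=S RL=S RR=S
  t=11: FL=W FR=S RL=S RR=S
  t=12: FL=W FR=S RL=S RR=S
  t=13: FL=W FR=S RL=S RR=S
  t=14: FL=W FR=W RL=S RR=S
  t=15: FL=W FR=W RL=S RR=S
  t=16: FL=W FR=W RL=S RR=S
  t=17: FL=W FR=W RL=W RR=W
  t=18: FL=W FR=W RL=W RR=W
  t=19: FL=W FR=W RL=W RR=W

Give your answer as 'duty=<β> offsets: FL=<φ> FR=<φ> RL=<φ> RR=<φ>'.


duty β = stance ticks per leg = 7
FL: stance ticks = 7; W→S at t=3 → φ=17
FR: stance ticks = 7; W→S at t=7 → φ=13
RL: stance ticks = 7; W→S at t=10 → φ=10
RR: stance ticks = 7; W→S at t=10 → φ=10

duty=7 offsets: FL=17 FR=13 RL=10 RR=10


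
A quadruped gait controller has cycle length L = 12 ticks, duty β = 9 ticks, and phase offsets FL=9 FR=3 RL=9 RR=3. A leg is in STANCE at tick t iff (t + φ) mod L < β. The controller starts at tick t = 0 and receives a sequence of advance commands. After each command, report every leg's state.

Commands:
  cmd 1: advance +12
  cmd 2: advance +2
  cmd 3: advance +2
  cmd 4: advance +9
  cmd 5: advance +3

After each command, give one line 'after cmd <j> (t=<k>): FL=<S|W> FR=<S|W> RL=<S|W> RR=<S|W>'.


start t=0: FL=W FR=S RL=W RR=S
cmd 1: advance +12 → t=12, phase=(9,3,9,3) → FL=W FR=S RL=W RR=S
cmd 2: advance +2 → t=14, phase=(11,5,11,5) → FL=W FR=S RL=W RR=S
cmd 3: advance +2 → t=16, phase=(1,7,1,7) → FL=S FR=S RL=S RR=S
cmd 4: advance +9 → t=25, phase=(10,4,10,4) → FL=W FR=S RL=W RR=S
cmd 5: advance +3 → t=28, phase=(1,7,1,7) → FL=S FR=S RL=S RR=S

after cmd 1 (t=12): FL=W FR=S RL=W RR=S
after cmd 2 (t=14): FL=W FR=S RL=W RR=S
after cmd 3 (t=16): FL=S FR=S RL=S RR=S
after cmd 4 (t=25): FL=W FR=S RL=W RR=S
after cmd 5 (t=28): FL=S FR=S RL=S RR=S


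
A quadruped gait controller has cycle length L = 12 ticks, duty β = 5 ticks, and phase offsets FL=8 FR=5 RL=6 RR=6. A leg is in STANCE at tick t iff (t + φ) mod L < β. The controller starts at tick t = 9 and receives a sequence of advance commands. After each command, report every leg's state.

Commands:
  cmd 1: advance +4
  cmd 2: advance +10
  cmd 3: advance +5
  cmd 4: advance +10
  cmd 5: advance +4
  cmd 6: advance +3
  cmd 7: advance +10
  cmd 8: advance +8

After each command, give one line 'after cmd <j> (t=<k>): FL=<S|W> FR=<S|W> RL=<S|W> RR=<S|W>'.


start t=9: FL=W FR=S RL=S RR=S
cmd 1: advance +4 → t=13, phase=(9,6,7,7) → FL=W FR=W RL=W RR=W
cmd 2: advance +10 → t=23, phase=(7,4,5,5) → FL=W FR=S RL=W RR=W
cmd 3: advance +5 → t=28, phase=(0,9,10,10) → FL=S FR=W RL=W RR=W
cmd 4: advance +10 → t=38, phase=(10,7,8,8) → FL=W FR=W RL=W RR=W
cmd 5: advance +4 → t=42, phase=(2,11,0,0) → FL=S FR=W RL=S RR=S
cmd 6: advance +3 → t=45, phase=(5,2,3,3) → FL=W FR=S RL=S RR=S
cmd 7: advance +10 → t=55, phase=(3,0,1,1) → FL=S FR=S RL=S RR=S
cmd 8: advance +8 → t=63, phase=(11,8,9,9) → FL=W FR=W RL=W RR=W

after cmd 1 (t=13): FL=W FR=W RL=W RR=W
after cmd 2 (t=23): FL=W FR=S RL=W RR=W
after cmd 3 (t=28): FL=S FR=W RL=W RR=W
after cmd 4 (t=38): FL=W FR=W RL=W RR=W
after cmd 5 (t=42): FL=S FR=W RL=S RR=S
after cmd 6 (t=45): FL=W FR=S RL=S RR=S
after cmd 7 (t=55): FL=S FR=S RL=S RR=S
after cmd 8 (t=63): FL=W FR=W RL=W RR=W


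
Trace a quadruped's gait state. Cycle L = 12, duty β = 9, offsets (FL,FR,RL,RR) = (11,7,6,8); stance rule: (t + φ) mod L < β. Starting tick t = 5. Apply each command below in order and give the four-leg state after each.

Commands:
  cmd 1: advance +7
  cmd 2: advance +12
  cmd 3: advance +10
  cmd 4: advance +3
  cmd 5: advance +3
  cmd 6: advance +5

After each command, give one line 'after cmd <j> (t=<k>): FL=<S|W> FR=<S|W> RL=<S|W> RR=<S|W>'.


after cmd 1 (t=12): FL=W FR=S RL=S RR=S
after cmd 2 (t=24): FL=W FR=S RL=S RR=S
after cmd 3 (t=34): FL=W FR=S RL=S RR=S
after cmd 4 (t=37): FL=S FR=S RL=S RR=W
after cmd 5 (t=40): FL=S FR=W RL=W RR=S
after cmd 6 (t=45): FL=S FR=S RL=S RR=S

start t=5: FL=S FR=S RL=W RR=S
cmd 1: advance +7 → t=12, phase=(11,7,6,8) → FL=W FR=S RL=S RR=S
cmd 2: advance +12 → t=24, phase=(11,7,6,8) → FL=W FR=S RL=S RR=S
cmd 3: advance +10 → t=34, phase=(9,5,4,6) → FL=W FR=S RL=S RR=S
cmd 4: advance +3 → t=37, phase=(0,8,7,9) → FL=S FR=S RL=S RR=W
cmd 5: advance +3 → t=40, phase=(3,11,10,0) → FL=S FR=W RL=W RR=S
cmd 6: advance +5 → t=45, phase=(8,4,3,5) → FL=S FR=S RL=S RR=S


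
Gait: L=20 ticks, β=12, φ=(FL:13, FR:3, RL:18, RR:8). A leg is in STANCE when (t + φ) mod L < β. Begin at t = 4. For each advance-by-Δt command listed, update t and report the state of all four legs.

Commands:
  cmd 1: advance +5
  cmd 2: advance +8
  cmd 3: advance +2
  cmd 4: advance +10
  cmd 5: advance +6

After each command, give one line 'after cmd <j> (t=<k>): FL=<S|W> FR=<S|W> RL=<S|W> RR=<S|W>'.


start t=4: FL=W FR=S RL=S RR=W
cmd 1: advance +5 → t=9, phase=(2,12,7,17) → FL=S FR=W RL=S RR=W
cmd 2: advance +8 → t=17, phase=(10,0,15,5) → FL=S FR=S RL=W RR=S
cmd 3: advance +2 → t=19, phase=(12,2,17,7) → FL=W FR=S RL=W RR=S
cmd 4: advance +10 → t=29, phase=(2,12,7,17) → FL=S FR=W RL=S RR=W
cmd 5: advance +6 → t=35, phase=(8,18,13,3) → FL=S FR=W RL=W RR=S

after cmd 1 (t=9): FL=S FR=W RL=S RR=W
after cmd 2 (t=17): FL=S FR=S RL=W RR=S
after cmd 3 (t=19): FL=W FR=S RL=W RR=S
after cmd 4 (t=29): FL=S FR=W RL=S RR=W
after cmd 5 (t=35): FL=S FR=W RL=W RR=S


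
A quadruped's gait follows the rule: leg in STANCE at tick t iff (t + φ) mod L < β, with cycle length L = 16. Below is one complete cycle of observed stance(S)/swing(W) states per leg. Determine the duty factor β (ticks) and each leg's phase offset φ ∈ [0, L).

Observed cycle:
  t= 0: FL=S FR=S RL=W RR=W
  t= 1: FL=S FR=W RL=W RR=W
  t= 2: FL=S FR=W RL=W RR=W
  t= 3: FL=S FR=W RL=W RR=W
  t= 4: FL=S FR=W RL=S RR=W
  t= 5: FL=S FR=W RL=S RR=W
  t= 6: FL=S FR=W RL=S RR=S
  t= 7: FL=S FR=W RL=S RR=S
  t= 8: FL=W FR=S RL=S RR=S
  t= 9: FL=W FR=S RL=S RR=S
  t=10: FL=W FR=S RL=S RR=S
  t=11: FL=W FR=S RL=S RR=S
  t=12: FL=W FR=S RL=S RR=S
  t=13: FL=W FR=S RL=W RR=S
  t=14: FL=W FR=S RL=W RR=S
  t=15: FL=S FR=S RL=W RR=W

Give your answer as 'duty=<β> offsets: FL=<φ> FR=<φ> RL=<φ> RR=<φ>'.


duty=9 offsets: FL=1 FR=8 RL=12 RR=10

duty β = stance ticks per leg = 9
FL: stance ticks = 9; W→S at t=15 → φ=1
FR: stance ticks = 9; W→S at t=8 → φ=8
RL: stance ticks = 9; W→S at t=4 → φ=12
RR: stance ticks = 9; W→S at t=6 → φ=10


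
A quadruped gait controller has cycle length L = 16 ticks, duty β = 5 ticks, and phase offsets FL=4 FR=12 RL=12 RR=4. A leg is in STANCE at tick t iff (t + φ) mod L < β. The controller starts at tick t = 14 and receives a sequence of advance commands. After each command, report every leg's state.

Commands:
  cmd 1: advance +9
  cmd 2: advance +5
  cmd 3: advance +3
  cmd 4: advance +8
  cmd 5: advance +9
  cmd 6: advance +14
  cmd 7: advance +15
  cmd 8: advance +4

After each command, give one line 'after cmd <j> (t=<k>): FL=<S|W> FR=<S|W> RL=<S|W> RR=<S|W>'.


start t=14: FL=S FR=W RL=W RR=S
cmd 1: advance +9 → t=23, phase=(11,3,3,11) → FL=W FR=S RL=S RR=W
cmd 2: advance +5 → t=28, phase=(0,8,8,0) → FL=S FR=W RL=W RR=S
cmd 3: advance +3 → t=31, phase=(3,11,11,3) → FL=S FR=W RL=W RR=S
cmd 4: advance +8 → t=39, phase=(11,3,3,11) → FL=W FR=S RL=S RR=W
cmd 5: advance +9 → t=48, phase=(4,12,12,4) → FL=S FR=W RL=W RR=S
cmd 6: advance +14 → t=62, phase=(2,10,10,2) → FL=S FR=W RL=W RR=S
cmd 7: advance +15 → t=77, phase=(1,9,9,1) → FL=S FR=W RL=W RR=S
cmd 8: advance +4 → t=81, phase=(5,13,13,5) → FL=W FR=W RL=W RR=W

after cmd 1 (t=23): FL=W FR=S RL=S RR=W
after cmd 2 (t=28): FL=S FR=W RL=W RR=S
after cmd 3 (t=31): FL=S FR=W RL=W RR=S
after cmd 4 (t=39): FL=W FR=S RL=S RR=W
after cmd 5 (t=48): FL=S FR=W RL=W RR=S
after cmd 6 (t=62): FL=S FR=W RL=W RR=S
after cmd 7 (t=77): FL=S FR=W RL=W RR=S
after cmd 8 (t=81): FL=W FR=W RL=W RR=W
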